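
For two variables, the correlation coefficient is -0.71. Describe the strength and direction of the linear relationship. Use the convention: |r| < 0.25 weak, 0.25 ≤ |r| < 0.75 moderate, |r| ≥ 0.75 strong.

r = -0.71 < 0 so the relationship is negative.
|r| = 0.71, which falls in the moderate range.

moderate negative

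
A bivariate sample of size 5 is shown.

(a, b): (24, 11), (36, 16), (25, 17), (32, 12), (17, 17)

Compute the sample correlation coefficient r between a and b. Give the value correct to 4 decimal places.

n = 5, Σa = 134, Σb = 73, Σa² = 3810, Σb² = 1099, Σab = 1938
nΣab − ΣaΣb = 9690 − 9782 = -92
nΣa² − (Σa)² = 19050 − 17956 = 1094; nΣb² − (Σb)² = 5495 − 5329 = 166
r = -92 / √(1094 × 166) = -92 / 426.1502 ≈ -0.2159

-0.2159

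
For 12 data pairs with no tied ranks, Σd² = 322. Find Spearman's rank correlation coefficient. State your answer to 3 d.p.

-0.126

ρ = 1 − 6Σd² / [n(n²−1)] = 1 − 6×322 / (12×143)
  = 1 − 1932/1716 = 1 − 1.1259 ≈ -0.126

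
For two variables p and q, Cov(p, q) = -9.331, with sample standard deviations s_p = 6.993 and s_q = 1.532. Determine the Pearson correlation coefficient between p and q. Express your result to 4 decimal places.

r = Cov(p,q) / (s_p · s_q) = -9.331 / (6.993 × 1.532)
  = -9.331 / 10.7133 ≈ -0.8710

-0.8710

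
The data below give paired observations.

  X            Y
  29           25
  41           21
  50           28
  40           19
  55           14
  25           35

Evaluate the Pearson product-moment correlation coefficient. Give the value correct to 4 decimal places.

-0.6768

n = 6, ΣX = 240, ΣY = 142, ΣX² = 10272, ΣY² = 3632, ΣXY = 5391
nΣXY − ΣXΣY = 32346 − 34080 = -1734
nΣX² − (ΣX)² = 61632 − 57600 = 4032; nΣY² − (ΣY)² = 21792 − 20164 = 1628
r = -1734 / √(4032 × 1628) = -1734 / 2562.0492 ≈ -0.6768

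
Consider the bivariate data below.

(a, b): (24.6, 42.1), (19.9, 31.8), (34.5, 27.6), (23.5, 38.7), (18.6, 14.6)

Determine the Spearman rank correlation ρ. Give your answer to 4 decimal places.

Rank a: 4, 2, 5, 3, 1
Rank b: 5, 3, 2, 4, 1
d = rank(a) − rank(b): -1, -1, 3, -1, 0; Σd² = 12
ρ = 1 − 6Σd² / [n(n²−1)] = 1 − 6×12 / (5×24) = 1 − 72/120 ≈ 0.4000

0.4000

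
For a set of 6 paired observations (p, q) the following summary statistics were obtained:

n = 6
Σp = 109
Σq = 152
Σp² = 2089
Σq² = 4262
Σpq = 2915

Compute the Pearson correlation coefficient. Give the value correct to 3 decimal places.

0.726

r = (nΣpq − ΣpΣq) / √[(nΣp² − (Σp)²)(nΣq² − (Σq)²)]
Numerator: 6×2915 − 109×152 = 922
Denominator: √[(12534 − 11881)(25572 − 23104)] = √[653 × 2468] = 1269.4897
r = 922 / 1269.4897 ≈ 0.726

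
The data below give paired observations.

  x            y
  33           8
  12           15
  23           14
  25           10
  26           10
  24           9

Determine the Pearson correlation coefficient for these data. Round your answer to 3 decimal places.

n = 6, Σx = 143, Σy = 66, Σx² = 3639, Σy² = 766, Σxy = 1492
nΣxy − ΣxΣy = 8952 − 9438 = -486
nΣx² − (Σx)² = 21834 − 20449 = 1385; nΣy² − (Σy)² = 4596 − 4356 = 240
r = -486 / √(1385 × 240) = -486 / 576.5414 ≈ -0.843

-0.843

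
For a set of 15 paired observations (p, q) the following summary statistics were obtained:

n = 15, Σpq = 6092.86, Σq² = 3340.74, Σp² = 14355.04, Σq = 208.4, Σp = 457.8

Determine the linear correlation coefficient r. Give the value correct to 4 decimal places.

r = (nΣpq − ΣpΣq) / √[(nΣp² − (Σp)²)(nΣq² − (Σq)²)]
Numerator: 15×6092.86 − 457.8×208.4 = -4012.62
Denominator: √[(215325.6 − 209580.84)(50111.1 − 43430.56)] = √[5744.76 × 6680.54] = 6195.0060
r = -4012.62 / 6195.0060 ≈ -0.6477

-0.6477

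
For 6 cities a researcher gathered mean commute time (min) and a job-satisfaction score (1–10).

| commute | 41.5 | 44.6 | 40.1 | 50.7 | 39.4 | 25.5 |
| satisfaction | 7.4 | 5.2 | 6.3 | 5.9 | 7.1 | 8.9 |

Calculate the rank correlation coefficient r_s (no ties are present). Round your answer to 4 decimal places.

Rank commute: 4, 5, 3, 6, 2, 1
Rank satisfaction: 5, 1, 3, 2, 4, 6
d = rank(commute) − rank(satisfaction): -1, 4, 0, 4, -2, -5; Σd² = 62
ρ = 1 − 6Σd² / [n(n²−1)] = 1 − 6×62 / (6×35) = 1 − 372/210 ≈ -0.7714

-0.7714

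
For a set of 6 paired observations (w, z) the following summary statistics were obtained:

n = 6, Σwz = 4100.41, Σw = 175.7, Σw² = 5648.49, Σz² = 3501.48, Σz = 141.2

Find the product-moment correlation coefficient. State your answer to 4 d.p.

r = (nΣwz − ΣwΣz) / √[(nΣw² − (Σw)²)(nΣz² − (Σz)²)]
Numerator: 6×4100.41 − 175.7×141.2 = -206.38
Denominator: √[(33890.94 − 30870.49)(21008.88 − 19937.44)] = √[3020.45 × 1071.44] = 1798.9527
r = -206.38 / 1798.9527 ≈ -0.1147

-0.1147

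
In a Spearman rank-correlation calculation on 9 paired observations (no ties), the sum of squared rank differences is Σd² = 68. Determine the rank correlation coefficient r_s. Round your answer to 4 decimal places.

0.4333

ρ = 1 − 6Σd² / [n(n²−1)] = 1 − 6×68 / (9×80)
  = 1 − 408/720 = 1 − 0.56667 ≈ 0.4333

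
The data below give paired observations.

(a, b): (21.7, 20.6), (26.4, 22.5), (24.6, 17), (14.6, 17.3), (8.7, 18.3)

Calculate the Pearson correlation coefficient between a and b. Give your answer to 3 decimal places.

n = 5, Σa = 96, Σb = 95.7, Σa² = 2061.86, Σb² = 1853.79, Σab = 1871.01
nΣab − ΣaΣb = 9355.05 − 9187.2 = 167.85
nΣa² − (Σa)² = 10309.3 − 9216 = 1093.3; nΣb² − (Σb)² = 9268.95 − 9158.49 = 110.46
r = 167.85 / √(1093.3 × 110.46) = 167.85 / 347.5139 ≈ 0.483

0.483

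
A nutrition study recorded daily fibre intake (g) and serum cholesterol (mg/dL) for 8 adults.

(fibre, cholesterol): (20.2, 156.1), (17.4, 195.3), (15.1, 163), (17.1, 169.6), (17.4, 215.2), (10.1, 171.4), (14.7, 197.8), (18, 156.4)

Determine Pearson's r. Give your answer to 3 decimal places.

n = 8, Σx = 130, Σy = 1424.8, Σx² = 2176.08, Σy² = 257117.26, Σxy = 23111.38
nΣxy − ΣxΣy = 184891.04 − 185224 = -332.96
nΣx² − (Σx)² = 17408.64 − 16900 = 508.64; nΣy² − (Σy)² = 2056938.08 − 2030055.04 = 26883.04
r = -332.96 / √(508.64 × 26883.04) = -332.96 / 3697.8087 ≈ -0.090

-0.090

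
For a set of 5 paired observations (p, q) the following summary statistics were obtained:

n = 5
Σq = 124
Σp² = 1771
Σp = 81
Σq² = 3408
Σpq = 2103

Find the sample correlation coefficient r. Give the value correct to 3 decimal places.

r = (nΣpq − ΣpΣq) / √[(nΣp² − (Σp)²)(nΣq² − (Σq)²)]
Numerator: 5×2103 − 81×124 = 471
Denominator: √[(8855 − 6561)(17040 − 15376)] = √[2294 × 1664] = 1953.7697
r = 471 / 1953.7697 ≈ 0.241

0.241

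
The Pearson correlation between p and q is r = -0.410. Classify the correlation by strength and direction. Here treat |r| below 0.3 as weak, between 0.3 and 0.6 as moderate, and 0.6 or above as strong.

r = -0.410 < 0 so the relationship is negative.
|r| = 0.410, which falls in the moderate range.

moderate negative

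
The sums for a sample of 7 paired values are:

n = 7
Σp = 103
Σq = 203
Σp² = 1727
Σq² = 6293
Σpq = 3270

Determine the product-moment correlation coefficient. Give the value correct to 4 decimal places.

r = (nΣpq − ΣpΣq) / √[(nΣp² − (Σp)²)(nΣq² − (Σq)²)]
Numerator: 7×3270 − 103×203 = 1981
Denominator: √[(12089 − 10609)(44051 − 41209)] = √[1480 × 2842] = 2050.8925
r = 1981 / 2050.8925 ≈ 0.9659

0.9659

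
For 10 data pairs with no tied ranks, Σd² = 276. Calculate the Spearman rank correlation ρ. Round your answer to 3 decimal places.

ρ = 1 − 6Σd² / [n(n²−1)] = 1 − 6×276 / (10×99)
  = 1 − 1656/990 = 1 − 1.6727 ≈ -0.673

-0.673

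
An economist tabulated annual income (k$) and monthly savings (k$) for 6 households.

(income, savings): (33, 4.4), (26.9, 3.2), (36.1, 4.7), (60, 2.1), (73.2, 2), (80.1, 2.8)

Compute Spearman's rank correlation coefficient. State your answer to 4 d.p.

Rank income: 2, 1, 3, 4, 5, 6
Rank savings: 5, 4, 6, 2, 1, 3
d = rank(income) − rank(savings): -3, -3, -3, 2, 4, 3; Σd² = 56
ρ = 1 − 6Σd² / [n(n²−1)] = 1 − 6×56 / (6×35) = 1 − 336/210 ≈ -0.6000

-0.6000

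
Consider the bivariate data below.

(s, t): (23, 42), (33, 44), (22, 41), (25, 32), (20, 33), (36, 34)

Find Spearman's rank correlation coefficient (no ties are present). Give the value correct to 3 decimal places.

0.200

Rank s: 3, 5, 2, 4, 1, 6
Rank t: 5, 6, 4, 1, 2, 3
d = rank(s) − rank(t): -2, -1, -2, 3, -1, 3; Σd² = 28
ρ = 1 − 6Σd² / [n(n²−1)] = 1 − 6×28 / (6×35) = 1 − 168/210 ≈ 0.200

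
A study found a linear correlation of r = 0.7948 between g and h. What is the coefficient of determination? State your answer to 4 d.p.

r² = (0.7948)² = 0.6317

0.6317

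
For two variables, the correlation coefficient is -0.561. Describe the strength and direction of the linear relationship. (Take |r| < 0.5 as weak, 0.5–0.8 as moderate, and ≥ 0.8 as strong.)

moderate negative

r = -0.561 < 0 so the relationship is negative.
|r| = 0.561, which falls in the moderate range.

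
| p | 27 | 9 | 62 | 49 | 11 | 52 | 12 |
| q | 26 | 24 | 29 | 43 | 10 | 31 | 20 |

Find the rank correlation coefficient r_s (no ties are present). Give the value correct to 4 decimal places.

Rank p: 4, 1, 7, 5, 2, 6, 3
Rank q: 4, 3, 5, 7, 1, 6, 2
d = rank(p) − rank(q): 0, -2, 2, -2, 1, 0, 1; Σd² = 14
ρ = 1 − 6Σd² / [n(n²−1)] = 1 − 6×14 / (7×48) = 1 − 84/336 ≈ 0.7500

0.7500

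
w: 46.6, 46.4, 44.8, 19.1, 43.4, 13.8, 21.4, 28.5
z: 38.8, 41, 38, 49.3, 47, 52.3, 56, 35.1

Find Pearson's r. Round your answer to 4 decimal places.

-0.6643

n = 8, Σw = 264, Σz = 357.5, Σw² = 10040.58, Σz² = 16373.23, Σwz = 11314.8
nΣwz − ΣwΣz = 90518.4 − 94380 = -3861.6
nΣw² − (Σw)² = 80324.64 − 69696 = 10628.64; nΣz² − (Σz)² = 130985.84 − 127806.25 = 3179.59
r = -3861.6 / √(10628.64 × 3179.59) = -3861.6 / 5813.3224 ≈ -0.6643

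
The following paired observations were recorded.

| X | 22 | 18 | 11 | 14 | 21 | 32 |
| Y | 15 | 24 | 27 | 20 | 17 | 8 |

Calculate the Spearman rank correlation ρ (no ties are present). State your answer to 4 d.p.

-0.9429

Rank X: 5, 3, 1, 2, 4, 6
Rank Y: 2, 5, 6, 4, 3, 1
d = rank(X) − rank(Y): 3, -2, -5, -2, 1, 5; Σd² = 68
ρ = 1 − 6Σd² / [n(n²−1)] = 1 − 6×68 / (6×35) = 1 − 408/210 ≈ -0.9429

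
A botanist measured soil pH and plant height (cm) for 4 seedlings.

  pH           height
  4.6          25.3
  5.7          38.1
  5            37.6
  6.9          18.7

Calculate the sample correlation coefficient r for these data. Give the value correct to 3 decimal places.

-0.477

n = 4, Σx = 22.2, Σy = 119.7, Σx² = 126.26, Σy² = 3855.15, Σxy = 650.58
nΣxy − ΣxΣy = 2602.32 − 2657.34 = -55.02
nΣx² − (Σx)² = 505.04 − 492.84 = 12.2; nΣy² − (Σy)² = 15420.6 − 14328.09 = 1092.51
r = -55.02 / √(12.2 × 1092.51) = -55.02 / 115.4497 ≈ -0.477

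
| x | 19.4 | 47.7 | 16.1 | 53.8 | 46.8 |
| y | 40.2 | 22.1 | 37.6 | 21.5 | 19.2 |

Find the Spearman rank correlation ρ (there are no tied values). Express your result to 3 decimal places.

Rank x: 2, 4, 1, 5, 3
Rank y: 5, 3, 4, 2, 1
d = rank(x) − rank(y): -3, 1, -3, 3, 2; Σd² = 32
ρ = 1 − 6Σd² / [n(n²−1)] = 1 − 6×32 / (5×24) = 1 − 192/120 ≈ -0.600

-0.600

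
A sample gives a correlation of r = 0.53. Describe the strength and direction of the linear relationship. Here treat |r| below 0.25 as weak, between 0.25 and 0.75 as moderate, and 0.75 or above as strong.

moderate positive

r = 0.53 > 0 so the relationship is positive.
|r| = 0.53, which falls in the moderate range.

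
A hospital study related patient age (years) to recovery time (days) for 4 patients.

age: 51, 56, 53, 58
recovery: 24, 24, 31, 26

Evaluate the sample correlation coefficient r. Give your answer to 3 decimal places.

-0.114

n = 4, Σx = 218, Σy = 105, Σx² = 11910, Σy² = 2789, Σxy = 5719
nΣxy − ΣxΣy = 22876 − 22890 = -14
nΣx² − (Σx)² = 47640 − 47524 = 116; nΣy² − (Σy)² = 11156 − 11025 = 131
r = -14 / √(116 × 131) = -14 / 123.2721 ≈ -0.114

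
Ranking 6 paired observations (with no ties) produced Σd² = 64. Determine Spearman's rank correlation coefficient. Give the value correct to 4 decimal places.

ρ = 1 − 6Σd² / [n(n²−1)] = 1 − 6×64 / (6×35)
  = 1 − 384/210 = 1 − 1.82857 ≈ -0.8286

-0.8286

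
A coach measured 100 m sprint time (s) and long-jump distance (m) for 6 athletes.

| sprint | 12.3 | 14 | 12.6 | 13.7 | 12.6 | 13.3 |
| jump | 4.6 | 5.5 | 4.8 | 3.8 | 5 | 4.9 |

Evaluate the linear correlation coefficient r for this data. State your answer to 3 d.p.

n = 6, Σx = 78.5, Σy = 28.6, Σx² = 1029.39, Σy² = 137.9, Σxy = 374.29
nΣxy − ΣxΣy = 2245.74 − 2245.1 = 0.64
nΣx² − (Σx)² = 6176.34 − 6162.25 = 14.09; nΣy² − (Σy)² = 827.4 − 817.96 = 9.44
r = 0.64 / √(14.09 × 9.44) = 0.64 / 11.5330 ≈ 0.055

0.055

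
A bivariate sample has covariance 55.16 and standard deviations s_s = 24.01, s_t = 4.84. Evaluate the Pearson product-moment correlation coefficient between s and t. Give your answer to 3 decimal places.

0.475

r = Cov(s,t) / (s_s · s_t) = 55.16 / (24.01 × 4.84)
  = 55.16 / 116.2084 ≈ 0.475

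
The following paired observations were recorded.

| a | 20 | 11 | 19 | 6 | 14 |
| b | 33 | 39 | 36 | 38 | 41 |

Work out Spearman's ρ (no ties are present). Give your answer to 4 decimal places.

Rank a: 5, 2, 4, 1, 3
Rank b: 1, 4, 2, 3, 5
d = rank(a) − rank(b): 4, -2, 2, -2, -2; Σd² = 32
ρ = 1 − 6Σd² / [n(n²−1)] = 1 − 6×32 / (5×24) = 1 − 192/120 ≈ -0.6000

-0.6000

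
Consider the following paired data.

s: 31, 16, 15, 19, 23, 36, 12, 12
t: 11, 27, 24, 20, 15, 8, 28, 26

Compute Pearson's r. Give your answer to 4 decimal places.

n = 8, Σs = 164, Σt = 159, Σs² = 3916, Σt² = 3575, Σst = 2794
nΣst − ΣsΣt = 22352 − 26076 = -3724
nΣs² − (Σs)² = 31328 − 26896 = 4432; nΣt² − (Σt)² = 28600 − 25281 = 3319
r = -3724 / √(4432 × 3319) = -3724 / 3835.3368 ≈ -0.9710

-0.9710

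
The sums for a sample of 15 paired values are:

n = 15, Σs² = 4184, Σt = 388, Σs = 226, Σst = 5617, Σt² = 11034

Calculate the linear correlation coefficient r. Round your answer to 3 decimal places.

r = (nΣst − ΣsΣt) / √[(nΣs² − (Σs)²)(nΣt² − (Σt)²)]
Numerator: 15×5617 − 226×388 = -3433
Denominator: √[(62760 − 51076)(165510 − 150544)] = √[11684 × 14966] = 13223.5677
r = -3433 / 13223.5677 ≈ -0.260

-0.260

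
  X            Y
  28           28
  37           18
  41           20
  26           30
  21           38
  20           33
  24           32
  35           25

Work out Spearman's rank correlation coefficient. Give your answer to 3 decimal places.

Rank X: 5, 7, 8, 4, 2, 1, 3, 6
Rank Y: 4, 1, 2, 5, 8, 7, 6, 3
d = rank(X) − rank(Y): 1, 6, 6, -1, -6, -6, -3, 3; Σd² = 164
ρ = 1 − 6Σd² / [n(n²−1)] = 1 − 6×164 / (8×63) = 1 − 984/504 ≈ -0.952

-0.952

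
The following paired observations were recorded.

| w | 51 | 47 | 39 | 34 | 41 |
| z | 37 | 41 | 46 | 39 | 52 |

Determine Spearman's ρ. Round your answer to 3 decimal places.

Rank w: 5, 4, 2, 1, 3
Rank z: 1, 3, 4, 2, 5
d = rank(w) − rank(z): 4, 1, -2, -1, -2; Σd² = 26
ρ = 1 − 6Σd² / [n(n²−1)] = 1 − 6×26 / (5×24) = 1 − 156/120 ≈ -0.300

-0.300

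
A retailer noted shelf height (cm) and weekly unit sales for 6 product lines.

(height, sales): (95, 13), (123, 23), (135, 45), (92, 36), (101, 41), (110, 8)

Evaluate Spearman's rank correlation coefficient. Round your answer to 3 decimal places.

Rank height: 2, 5, 6, 1, 3, 4
Rank sales: 2, 3, 6, 4, 5, 1
d = rank(height) − rank(sales): 0, 2, 0, -3, -2, 3; Σd² = 26
ρ = 1 − 6Σd² / [n(n²−1)] = 1 − 6×26 / (6×35) = 1 − 156/210 ≈ 0.257

0.257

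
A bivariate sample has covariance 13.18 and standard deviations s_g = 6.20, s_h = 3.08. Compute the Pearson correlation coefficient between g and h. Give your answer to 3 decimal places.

r = Cov(g,h) / (s_g · s_h) = 13.18 / (6.20 × 3.08)
  = 13.18 / 19.0960 ≈ 0.690

0.690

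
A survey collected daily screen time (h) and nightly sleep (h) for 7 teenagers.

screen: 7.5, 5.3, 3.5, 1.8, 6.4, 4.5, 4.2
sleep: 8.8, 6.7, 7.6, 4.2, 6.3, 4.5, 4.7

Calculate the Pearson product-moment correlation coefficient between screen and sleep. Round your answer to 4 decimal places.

n = 7, Σx = 33.2, Σy = 42.8, Σx² = 178.68, Σy² = 279.76, Σxy = 215.98
nΣxy − ΣxΣy = 1511.86 − 1420.96 = 90.9
nΣx² − (Σx)² = 1250.76 − 1102.24 = 148.52; nΣy² − (Σy)² = 1958.32 − 1831.84 = 126.48
r = 90.9 / √(148.52 × 126.48) = 90.9 / 137.0577 ≈ 0.6632

0.6632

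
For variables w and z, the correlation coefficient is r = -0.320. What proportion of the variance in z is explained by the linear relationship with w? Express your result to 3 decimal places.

r² = (-0.320)² = 0.102

0.102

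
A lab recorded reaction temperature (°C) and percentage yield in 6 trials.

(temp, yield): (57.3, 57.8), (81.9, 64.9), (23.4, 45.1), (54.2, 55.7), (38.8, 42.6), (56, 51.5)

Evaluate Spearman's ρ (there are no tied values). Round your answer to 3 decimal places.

0.886

Rank temp: 5, 6, 1, 3, 2, 4
Rank yield: 5, 6, 2, 4, 1, 3
d = rank(temp) − rank(yield): 0, 0, -1, -1, 1, 1; Σd² = 4
ρ = 1 − 6Σd² / [n(n²−1)] = 1 − 6×4 / (6×35) = 1 − 24/210 ≈ 0.886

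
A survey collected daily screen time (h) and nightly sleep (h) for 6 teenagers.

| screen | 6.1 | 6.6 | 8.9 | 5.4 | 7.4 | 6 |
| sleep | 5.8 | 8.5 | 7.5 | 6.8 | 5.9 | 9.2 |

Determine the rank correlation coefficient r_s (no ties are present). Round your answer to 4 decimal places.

Rank screen: 3, 4, 6, 1, 5, 2
Rank sleep: 1, 5, 4, 3, 2, 6
d = rank(screen) − rank(sleep): 2, -1, 2, -2, 3, -4; Σd² = 38
ρ = 1 − 6Σd² / [n(n²−1)] = 1 − 6×38 / (6×35) = 1 − 228/210 ≈ -0.0857

-0.0857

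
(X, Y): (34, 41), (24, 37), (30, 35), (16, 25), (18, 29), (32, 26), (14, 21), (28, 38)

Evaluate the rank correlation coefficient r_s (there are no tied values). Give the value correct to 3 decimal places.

Rank X: 8, 4, 6, 2, 3, 7, 1, 5
Rank Y: 8, 6, 5, 2, 4, 3, 1, 7
d = rank(X) − rank(Y): 0, -2, 1, 0, -1, 4, 0, -2; Σd² = 26
ρ = 1 − 6Σd² / [n(n²−1)] = 1 − 6×26 / (8×63) = 1 − 156/504 ≈ 0.690

0.690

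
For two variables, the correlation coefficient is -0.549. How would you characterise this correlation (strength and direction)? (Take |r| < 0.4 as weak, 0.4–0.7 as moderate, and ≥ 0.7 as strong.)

moderate negative

r = -0.549 < 0 so the relationship is negative.
|r| = 0.549, which falls in the moderate range.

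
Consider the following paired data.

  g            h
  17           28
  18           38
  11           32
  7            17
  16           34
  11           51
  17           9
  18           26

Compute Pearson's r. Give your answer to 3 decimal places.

n = 8, Σg = 115, Σh = 235, Σg² = 1773, Σh² = 8055, Σgh = 3357
nΣgh − ΣgΣh = 26856 − 27025 = -169
nΣg² − (Σg)² = 14184 − 13225 = 959; nΣh² − (Σh)² = 64440 − 55225 = 9215
r = -169 / √(959 × 9215) = -169 / 2972.7403 ≈ -0.057

-0.057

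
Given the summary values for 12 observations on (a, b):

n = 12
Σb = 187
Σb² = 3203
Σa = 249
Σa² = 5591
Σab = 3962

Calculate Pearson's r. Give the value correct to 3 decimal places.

0.234

r = (nΣab − ΣaΣb) / √[(nΣa² − (Σa)²)(nΣb² − (Σb)²)]
Numerator: 12×3962 − 249×187 = 981
Denominator: √[(67092 − 62001)(38436 − 34969)] = √[5091 × 3467] = 4201.2495
r = 981 / 4201.2495 ≈ 0.234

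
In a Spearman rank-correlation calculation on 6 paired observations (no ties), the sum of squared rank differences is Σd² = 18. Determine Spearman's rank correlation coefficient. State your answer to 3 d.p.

ρ = 1 − 6Σd² / [n(n²−1)] = 1 − 6×18 / (6×35)
  = 1 − 108/210 = 1 − 0.5143 ≈ 0.486

0.486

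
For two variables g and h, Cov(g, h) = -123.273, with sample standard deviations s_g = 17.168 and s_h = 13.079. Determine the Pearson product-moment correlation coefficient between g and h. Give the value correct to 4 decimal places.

-0.5490

r = Cov(g,h) / (s_g · s_h) = -123.273 / (17.168 × 13.079)
  = -123.273 / 224.5403 ≈ -0.5490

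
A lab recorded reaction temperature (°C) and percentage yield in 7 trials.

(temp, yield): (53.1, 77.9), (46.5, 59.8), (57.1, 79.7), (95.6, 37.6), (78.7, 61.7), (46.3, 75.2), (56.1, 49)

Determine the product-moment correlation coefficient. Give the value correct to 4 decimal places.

-0.6574

n = 7, Σx = 433.4, Σy = 440.9, Σx² = 28866.22, Σy² = 29273.23, Σxy = 26149.07
nΣxy − ΣxΣy = 183043.49 − 191086.06 = -8042.57
nΣx² − (Σx)² = 202063.54 − 187835.56 = 14227.98; nΣy² − (Σy)² = 204912.61 − 194392.81 = 10519.8
r = -8042.57 / √(14227.98 × 10519.8) = -8042.57 / 12234.1940 ≈ -0.6574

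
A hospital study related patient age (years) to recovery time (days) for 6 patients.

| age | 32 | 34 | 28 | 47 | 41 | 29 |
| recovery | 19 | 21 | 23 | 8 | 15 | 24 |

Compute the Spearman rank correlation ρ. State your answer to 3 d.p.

-0.886

Rank age: 3, 4, 1, 6, 5, 2
Rank recovery: 3, 4, 5, 1, 2, 6
d = rank(age) − rank(recovery): 0, 0, -4, 5, 3, -4; Σd² = 66
ρ = 1 − 6Σd² / [n(n²−1)] = 1 − 6×66 / (6×35) = 1 − 396/210 ≈ -0.886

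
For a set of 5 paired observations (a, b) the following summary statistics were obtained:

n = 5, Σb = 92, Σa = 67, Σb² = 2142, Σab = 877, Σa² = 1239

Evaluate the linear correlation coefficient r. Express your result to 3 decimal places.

-0.909

r = (nΣab − ΣaΣb) / √[(nΣa² − (Σa)²)(nΣb² − (Σb)²)]
Numerator: 5×877 − 67×92 = -1779
Denominator: √[(6195 − 4489)(10710 − 8464)] = √[1706 × 2246] = 1957.4667
r = -1779 / 1957.4667 ≈ -0.909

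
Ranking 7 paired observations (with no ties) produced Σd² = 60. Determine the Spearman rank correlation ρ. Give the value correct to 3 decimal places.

ρ = 1 − 6Σd² / [n(n²−1)] = 1 − 6×60 / (7×48)
  = 1 − 360/336 = 1 − 1.0714 ≈ -0.071

-0.071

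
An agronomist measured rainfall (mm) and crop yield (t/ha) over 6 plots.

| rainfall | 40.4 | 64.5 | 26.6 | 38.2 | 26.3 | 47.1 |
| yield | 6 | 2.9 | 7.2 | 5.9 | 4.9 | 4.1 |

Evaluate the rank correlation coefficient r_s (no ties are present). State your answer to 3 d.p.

-0.600

Rank rainfall: 4, 6, 2, 3, 1, 5
Rank yield: 5, 1, 6, 4, 3, 2
d = rank(rainfall) − rank(yield): -1, 5, -4, -1, -2, 3; Σd² = 56
ρ = 1 − 6Σd² / [n(n²−1)] = 1 − 6×56 / (6×35) = 1 − 336/210 ≈ -0.600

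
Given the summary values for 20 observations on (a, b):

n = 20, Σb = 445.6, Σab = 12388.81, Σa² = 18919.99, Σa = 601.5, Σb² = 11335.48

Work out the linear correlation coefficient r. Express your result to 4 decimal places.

-0.9369

r = (nΣab − ΣaΣb) / √[(nΣa² − (Σa)²)(nΣb² − (Σb)²)]
Numerator: 20×12388.81 − 601.5×445.6 = -20252.2
Denominator: √[(378399.8 − 361802.25)(226709.6 − 198559.36)] = √[16597.55 × 28150.24] = 21615.3884
r = -20252.2 / 21615.3884 ≈ -0.9369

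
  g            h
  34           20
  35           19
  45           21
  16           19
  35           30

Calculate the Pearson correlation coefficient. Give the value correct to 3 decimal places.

0.240

n = 5, Σg = 165, Σh = 109, Σg² = 5887, Σh² = 2463, Σgh = 3644
nΣgh − ΣgΣh = 18220 − 17985 = 235
nΣg² − (Σg)² = 29435 − 27225 = 2210; nΣh² − (Σh)² = 12315 − 11881 = 434
r = 235 / √(2210 × 434) = 235 / 979.3569 ≈ 0.240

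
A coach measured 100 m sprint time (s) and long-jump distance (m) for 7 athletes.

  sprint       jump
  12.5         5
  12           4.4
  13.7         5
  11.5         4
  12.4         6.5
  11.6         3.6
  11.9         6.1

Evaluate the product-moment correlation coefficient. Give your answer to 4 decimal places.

0.3448

n = 7, Σx = 85.6, Σy = 34.6, Σx² = 1050.12, Σy² = 177.78, Σxy = 424.75
nΣxy − ΣxΣy = 2973.25 − 2961.76 = 11.49
nΣx² − (Σx)² = 7350.84 − 7327.36 = 23.48; nΣy² − (Σy)² = 1244.46 − 1197.16 = 47.3
r = 11.49 / √(23.48 × 47.3) = 11.49 / 33.3257 ≈ 0.3448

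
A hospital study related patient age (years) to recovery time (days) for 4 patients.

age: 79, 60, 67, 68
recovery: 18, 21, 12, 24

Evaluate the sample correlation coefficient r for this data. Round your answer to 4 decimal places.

-0.1616

n = 4, Σx = 274, Σy = 75, Σx² = 18954, Σy² = 1485, Σxy = 5118
nΣxy − ΣxΣy = 20472 − 20550 = -78
nΣx² − (Σx)² = 75816 − 75076 = 740; nΣy² − (Σy)² = 5940 − 5625 = 315
r = -78 / √(740 × 315) = -78 / 482.8043 ≈ -0.1616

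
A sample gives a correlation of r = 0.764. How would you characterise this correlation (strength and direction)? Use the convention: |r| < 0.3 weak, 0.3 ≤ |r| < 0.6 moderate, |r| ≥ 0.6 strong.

r = 0.764 > 0 so the relationship is positive.
|r| = 0.764, which falls in the strong range.

strong positive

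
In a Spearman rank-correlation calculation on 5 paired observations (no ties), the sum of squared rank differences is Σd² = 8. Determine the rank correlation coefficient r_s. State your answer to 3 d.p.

0.600

ρ = 1 − 6Σd² / [n(n²−1)] = 1 − 6×8 / (5×24)
  = 1 − 48/120 = 1 − 0.4000 ≈ 0.600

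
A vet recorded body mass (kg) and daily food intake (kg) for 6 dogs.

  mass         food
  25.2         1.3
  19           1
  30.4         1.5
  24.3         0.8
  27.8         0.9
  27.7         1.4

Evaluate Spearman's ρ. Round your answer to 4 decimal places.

0.5429

Rank mass: 3, 1, 6, 2, 5, 4
Rank food: 4, 3, 6, 1, 2, 5
d = rank(mass) − rank(food): -1, -2, 0, 1, 3, -1; Σd² = 16
ρ = 1 − 6Σd² / [n(n²−1)] = 1 − 6×16 / (6×35) = 1 − 96/210 ≈ 0.5429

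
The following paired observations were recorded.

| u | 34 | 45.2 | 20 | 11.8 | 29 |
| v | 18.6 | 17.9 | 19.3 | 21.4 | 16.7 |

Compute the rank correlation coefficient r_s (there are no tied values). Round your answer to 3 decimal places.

Rank u: 4, 5, 2, 1, 3
Rank v: 3, 2, 4, 5, 1
d = rank(u) − rank(v): 1, 3, -2, -4, 2; Σd² = 34
ρ = 1 − 6Σd² / [n(n²−1)] = 1 − 6×34 / (5×24) = 1 − 204/120 ≈ -0.700

-0.700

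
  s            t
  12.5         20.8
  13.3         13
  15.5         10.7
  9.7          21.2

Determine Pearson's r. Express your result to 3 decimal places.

n = 4, Σs = 51, Σt = 65.7, Σs² = 667.48, Σt² = 1165.57, Σst = 804.39
nΣst − ΣsΣt = 3217.56 − 3350.7 = -133.14
nΣs² − (Σs)² = 2669.92 − 2601 = 68.92; nΣt² − (Σt)² = 4662.28 − 4316.49 = 345.79
r = -133.14 / √(68.92 × 345.79) = -133.14 / 154.3757 ≈ -0.862

-0.862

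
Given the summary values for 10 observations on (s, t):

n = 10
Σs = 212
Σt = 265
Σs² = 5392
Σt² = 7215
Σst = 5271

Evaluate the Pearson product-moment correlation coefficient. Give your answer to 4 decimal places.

-0.8348

r = (nΣst − ΣsΣt) / √[(nΣs² − (Σs)²)(nΣt² − (Σt)²)]
Numerator: 10×5271 − 212×265 = -3470
Denominator: √[(53920 − 44944)(72150 − 70225)] = √[8976 × 1925] = 4156.7776
r = -3470 / 4156.7776 ≈ -0.8348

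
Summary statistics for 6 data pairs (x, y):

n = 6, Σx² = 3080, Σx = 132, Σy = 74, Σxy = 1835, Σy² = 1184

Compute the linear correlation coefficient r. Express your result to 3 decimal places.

0.947

r = (nΣxy − ΣxΣy) / √[(nΣx² − (Σx)²)(nΣy² − (Σy)²)]
Numerator: 6×1835 − 132×74 = 1242
Denominator: √[(18480 − 17424)(7104 − 5476)] = √[1056 × 1628] = 1311.1705
r = 1242 / 1311.1705 ≈ 0.947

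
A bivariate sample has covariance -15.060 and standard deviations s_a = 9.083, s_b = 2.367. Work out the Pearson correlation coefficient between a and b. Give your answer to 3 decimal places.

r = Cov(a,b) / (s_a · s_b) = -15.060 / (9.083 × 2.367)
  = -15.060 / 21.4995 ≈ -0.700

-0.700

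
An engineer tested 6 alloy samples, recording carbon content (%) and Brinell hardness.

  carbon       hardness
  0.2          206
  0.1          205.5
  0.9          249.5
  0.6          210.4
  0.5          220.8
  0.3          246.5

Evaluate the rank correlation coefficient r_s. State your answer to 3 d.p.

0.771

Rank carbon: 2, 1, 6, 5, 4, 3
Rank hardness: 2, 1, 6, 3, 4, 5
d = rank(carbon) − rank(hardness): 0, 0, 0, 2, 0, -2; Σd² = 8
ρ = 1 − 6Σd² / [n(n²−1)] = 1 − 6×8 / (6×35) = 1 − 48/210 ≈ 0.771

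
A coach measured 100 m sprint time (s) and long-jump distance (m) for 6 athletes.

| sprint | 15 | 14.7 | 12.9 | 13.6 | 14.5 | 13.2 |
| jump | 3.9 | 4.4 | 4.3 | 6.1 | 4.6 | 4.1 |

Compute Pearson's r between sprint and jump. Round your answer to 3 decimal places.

n = 6, Σx = 83.9, Σy = 27.4, Σx² = 1176.95, Σy² = 128.24, Σxy = 382.43
nΣxy − ΣxΣy = 2294.58 − 2298.86 = -4.28
nΣx² − (Σx)² = 7061.7 − 7039.21 = 22.49; nΣy² − (Σy)² = 769.44 − 750.76 = 18.68
r = -4.28 / √(22.49 × 18.68) = -4.28 / 20.4967 ≈ -0.209

-0.209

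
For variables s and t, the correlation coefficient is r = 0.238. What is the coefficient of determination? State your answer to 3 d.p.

0.057

r² = (0.238)² = 0.057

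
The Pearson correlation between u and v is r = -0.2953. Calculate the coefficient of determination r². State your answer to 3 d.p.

0.087

r² = (-0.2953)² = 0.087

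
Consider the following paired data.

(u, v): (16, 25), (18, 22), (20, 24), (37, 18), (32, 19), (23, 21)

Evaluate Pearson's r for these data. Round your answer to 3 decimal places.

n = 6, Σu = 146, Σv = 129, Σu² = 3902, Σv² = 2811, Σuv = 3033
nΣuv − ΣuΣv = 18198 − 18834 = -636
nΣu² − (Σu)² = 23412 − 21316 = 2096; nΣv² − (Σv)² = 16866 − 16641 = 225
r = -636 / √(2096 × 225) = -636 / 686.7314 ≈ -0.926

-0.926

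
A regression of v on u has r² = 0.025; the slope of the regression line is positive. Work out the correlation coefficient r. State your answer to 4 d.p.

0.1581

|r| = √0.025 = 0.1581
The association is positive, so r = 0.1581.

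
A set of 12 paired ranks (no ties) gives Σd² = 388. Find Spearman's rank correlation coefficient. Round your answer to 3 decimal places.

ρ = 1 − 6Σd² / [n(n²−1)] = 1 − 6×388 / (12×143)
  = 1 − 2328/1716 = 1 − 1.3566 ≈ -0.357

-0.357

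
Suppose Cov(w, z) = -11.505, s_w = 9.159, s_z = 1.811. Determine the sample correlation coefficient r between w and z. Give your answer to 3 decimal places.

-0.694

r = Cov(w,z) / (s_w · s_z) = -11.505 / (9.159 × 1.811)
  = -11.505 / 16.5869 ≈ -0.694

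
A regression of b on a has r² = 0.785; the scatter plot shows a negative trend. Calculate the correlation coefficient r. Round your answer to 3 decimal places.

-0.886

|r| = √0.785 = 0.886
The association is negative, so r = −0.886.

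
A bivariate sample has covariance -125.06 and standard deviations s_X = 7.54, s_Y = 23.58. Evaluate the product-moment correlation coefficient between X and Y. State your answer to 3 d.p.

r = Cov(X,Y) / (s_X · s_Y) = -125.06 / (7.54 × 23.58)
  = -125.06 / 177.7932 ≈ -0.703

-0.703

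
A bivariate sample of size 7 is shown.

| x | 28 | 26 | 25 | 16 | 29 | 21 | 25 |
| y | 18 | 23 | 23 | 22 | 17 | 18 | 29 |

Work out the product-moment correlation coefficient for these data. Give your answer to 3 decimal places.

-0.159

n = 7, Σx = 170, Σy = 150, Σx² = 4248, Σy² = 3320, Σxy = 3625
nΣxy − ΣxΣy = 25375 − 25500 = -125
nΣx² − (Σx)² = 29736 − 28900 = 836; nΣy² − (Σy)² = 23240 − 22500 = 740
r = -125 / √(836 × 740) = -125 / 786.5367 ≈ -0.159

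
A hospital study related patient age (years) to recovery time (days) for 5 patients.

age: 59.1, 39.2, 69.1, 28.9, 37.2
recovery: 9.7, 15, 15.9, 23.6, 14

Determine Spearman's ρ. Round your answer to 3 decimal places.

-0.300

Rank age: 4, 3, 5, 1, 2
Rank recovery: 1, 3, 4, 5, 2
d = rank(age) − rank(recovery): 3, 0, 1, -4, 0; Σd² = 26
ρ = 1 − 6Σd² / [n(n²−1)] = 1 − 6×26 / (5×24) = 1 − 156/120 ≈ -0.300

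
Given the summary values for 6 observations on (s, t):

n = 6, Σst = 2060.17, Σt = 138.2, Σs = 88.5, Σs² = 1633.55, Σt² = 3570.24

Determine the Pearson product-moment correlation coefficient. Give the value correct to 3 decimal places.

0.061

r = (nΣst − ΣsΣt) / √[(nΣs² − (Σs)²)(nΣt² − (Σt)²)]
Numerator: 6×2060.17 − 88.5×138.2 = 130.32
Denominator: √[(9801.3 − 7832.25)(21421.44 − 19099.24)] = √[1969.05 × 2322.2] = 2138.3470
r = 130.32 / 2138.3470 ≈ 0.061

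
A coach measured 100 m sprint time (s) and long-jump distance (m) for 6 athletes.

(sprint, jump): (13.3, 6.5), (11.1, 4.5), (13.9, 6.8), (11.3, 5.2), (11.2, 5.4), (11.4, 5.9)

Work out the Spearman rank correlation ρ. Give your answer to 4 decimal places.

Rank sprint: 5, 1, 6, 3, 2, 4
Rank jump: 5, 1, 6, 2, 3, 4
d = rank(sprint) − rank(jump): 0, 0, 0, 1, -1, 0; Σd² = 2
ρ = 1 − 6Σd² / [n(n²−1)] = 1 − 6×2 / (6×35) = 1 − 12/210 ≈ 0.9429

0.9429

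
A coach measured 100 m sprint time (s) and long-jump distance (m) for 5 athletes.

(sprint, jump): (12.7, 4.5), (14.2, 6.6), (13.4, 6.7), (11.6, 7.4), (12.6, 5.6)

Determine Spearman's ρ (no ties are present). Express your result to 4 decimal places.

-0.2000

Rank sprint: 3, 5, 4, 1, 2
Rank jump: 1, 3, 4, 5, 2
d = rank(sprint) − rank(jump): 2, 2, 0, -4, 0; Σd² = 24
ρ = 1 − 6Σd² / [n(n²−1)] = 1 − 6×24 / (5×24) = 1 − 144/120 ≈ -0.2000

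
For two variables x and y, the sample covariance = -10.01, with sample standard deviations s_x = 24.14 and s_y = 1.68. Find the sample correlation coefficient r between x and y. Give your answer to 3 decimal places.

-0.247

r = Cov(x,y) / (s_x · s_y) = -10.01 / (24.14 × 1.68)
  = -10.01 / 40.5552 ≈ -0.247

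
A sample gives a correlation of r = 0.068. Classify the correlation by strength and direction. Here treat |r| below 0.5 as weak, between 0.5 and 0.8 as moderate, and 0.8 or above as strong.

r = 0.068 > 0 so the relationship is positive.
|r| = 0.068, which falls in the weak range.

weak positive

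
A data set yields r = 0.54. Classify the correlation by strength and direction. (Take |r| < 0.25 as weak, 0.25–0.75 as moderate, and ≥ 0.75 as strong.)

moderate positive

r = 0.54 > 0 so the relationship is positive.
|r| = 0.54, which falls in the moderate range.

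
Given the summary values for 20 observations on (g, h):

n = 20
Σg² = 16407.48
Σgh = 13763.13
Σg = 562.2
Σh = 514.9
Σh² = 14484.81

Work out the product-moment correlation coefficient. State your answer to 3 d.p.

r = (nΣgh − ΣgΣh) / √[(nΣg² − (Σg)²)(nΣh² − (Σh)²)]
Numerator: 20×13763.13 − 562.2×514.9 = -14214.18
Denominator: √[(328149.6 − 316068.84)(289696.2 − 265122.01)] = √[12080.76 × 24574.19] = 17230.0578
r = -14214.18 / 17230.0578 ≈ -0.825

-0.825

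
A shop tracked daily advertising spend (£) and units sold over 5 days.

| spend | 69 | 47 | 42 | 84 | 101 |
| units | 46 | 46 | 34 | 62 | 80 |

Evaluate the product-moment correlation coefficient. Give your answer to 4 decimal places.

0.9440

n = 5, Σx = 343, Σy = 268, Σx² = 25991, Σy² = 15632, Σxy = 20052
nΣxy − ΣxΣy = 100260 − 91924 = 8336
nΣx² − (Σx)² = 129955 − 117649 = 12306; nΣy² − (Σy)² = 78160 − 71824 = 6336
r = 8336 / √(12306 × 6336) = 8336 / 8830.1085 ≈ 0.9440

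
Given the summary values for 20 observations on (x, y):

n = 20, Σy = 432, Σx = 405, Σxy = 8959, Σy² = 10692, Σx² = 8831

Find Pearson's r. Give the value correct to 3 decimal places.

0.228

r = (nΣxy − ΣxΣy) / √[(nΣx² − (Σx)²)(nΣy² − (Σy)²)]
Numerator: 20×8959 − 405×432 = 4220
Denominator: √[(176620 − 164025)(213840 − 186624)] = √[12595 × 27216] = 18514.4679
r = 4220 / 18514.4679 ≈ 0.228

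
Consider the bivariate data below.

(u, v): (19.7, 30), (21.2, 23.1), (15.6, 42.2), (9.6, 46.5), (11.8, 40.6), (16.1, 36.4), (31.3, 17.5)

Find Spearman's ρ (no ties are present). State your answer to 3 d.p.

-0.964

Rank u: 5, 6, 3, 1, 2, 4, 7
Rank v: 3, 2, 6, 7, 5, 4, 1
d = rank(u) − rank(v): 2, 4, -3, -6, -3, 0, 6; Σd² = 110
ρ = 1 − 6Σd² / [n(n²−1)] = 1 − 6×110 / (7×48) = 1 − 660/336 ≈ -0.964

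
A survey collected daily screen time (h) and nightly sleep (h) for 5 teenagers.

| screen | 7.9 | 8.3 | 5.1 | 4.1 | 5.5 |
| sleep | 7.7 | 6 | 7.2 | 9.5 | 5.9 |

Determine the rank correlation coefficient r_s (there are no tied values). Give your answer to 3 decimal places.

-0.500

Rank screen: 4, 5, 2, 1, 3
Rank sleep: 4, 2, 3, 5, 1
d = rank(screen) − rank(sleep): 0, 3, -1, -4, 2; Σd² = 30
ρ = 1 − 6Σd² / [n(n²−1)] = 1 − 6×30 / (5×24) = 1 − 180/120 ≈ -0.500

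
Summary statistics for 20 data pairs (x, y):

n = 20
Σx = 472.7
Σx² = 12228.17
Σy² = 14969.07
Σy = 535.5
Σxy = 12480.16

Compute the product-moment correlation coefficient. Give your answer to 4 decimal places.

r = (nΣxy − ΣxΣy) / √[(nΣx² − (Σx)²)(nΣy² − (Σy)²)]
Numerator: 20×12480.16 − 472.7×535.5 = -3527.65
Denominator: √[(244563.4 − 223445.29)(299381.4 − 286760.25)] = √[21118.11 × 12621.15] = 16325.8946
r = -3527.65 / 16325.8946 ≈ -0.2161

-0.2161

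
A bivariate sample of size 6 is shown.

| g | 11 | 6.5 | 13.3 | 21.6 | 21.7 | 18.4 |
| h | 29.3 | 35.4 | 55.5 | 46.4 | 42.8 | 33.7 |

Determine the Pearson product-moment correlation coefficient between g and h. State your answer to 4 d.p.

0.3164

n = 6, Σg = 92.5, Σh = 243.1, Σg² = 1616.15, Σh² = 10312.39, Σgh = 3841.63
nΣgh − ΣgΣh = 23049.78 − 22486.75 = 563.03
nΣg² − (Σg)² = 9696.9 − 8556.25 = 1140.65; nΣh² − (Σh)² = 61874.34 − 59097.61 = 2776.73
r = 563.03 / √(1140.65 × 2776.73) = 563.03 / 1779.6845 ≈ 0.3164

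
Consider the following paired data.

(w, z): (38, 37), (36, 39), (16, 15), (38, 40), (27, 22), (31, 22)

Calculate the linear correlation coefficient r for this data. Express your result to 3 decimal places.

0.917

n = 6, Σw = 186, Σz = 175, Σw² = 6130, Σz² = 5683, Σwz = 5846
nΣwz − ΣwΣz = 35076 − 32550 = 2526
nΣw² − (Σw)² = 36780 − 34596 = 2184; nΣz² − (Σz)² = 34098 − 30625 = 3473
r = 2526 / √(2184 × 3473) = 2526 / 2754.0937 ≈ 0.917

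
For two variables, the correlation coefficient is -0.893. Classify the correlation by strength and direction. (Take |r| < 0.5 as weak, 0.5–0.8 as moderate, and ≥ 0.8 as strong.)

strong negative

r = -0.893 < 0 so the relationship is negative.
|r| = 0.893, which falls in the strong range.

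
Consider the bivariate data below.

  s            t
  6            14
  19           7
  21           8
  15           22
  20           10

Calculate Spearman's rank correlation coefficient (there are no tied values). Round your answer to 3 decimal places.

Rank s: 1, 3, 5, 2, 4
Rank t: 4, 1, 2, 5, 3
d = rank(s) − rank(t): -3, 2, 3, -3, 1; Σd² = 32
ρ = 1 − 6Σd² / [n(n²−1)] = 1 − 6×32 / (5×24) = 1 − 192/120 ≈ -0.600

-0.600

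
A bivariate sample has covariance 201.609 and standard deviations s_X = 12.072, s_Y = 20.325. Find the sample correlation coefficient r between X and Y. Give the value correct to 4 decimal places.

0.8217

r = Cov(X,Y) / (s_X · s_Y) = 201.609 / (12.072 × 20.325)
  = 201.609 / 245.3634 ≈ 0.8217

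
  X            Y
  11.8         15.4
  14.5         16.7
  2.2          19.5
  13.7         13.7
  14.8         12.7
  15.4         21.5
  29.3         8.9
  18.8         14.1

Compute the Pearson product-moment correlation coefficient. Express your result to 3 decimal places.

n = 8, ΣX = 120.5, ΣY = 122.5, ΣX² = 2210.15, ΣY² = 1985.55, ΣXY = 1699.37
nΣXY − ΣXΣY = 13594.96 − 14761.25 = -1166.29
nΣX² − (ΣX)² = 17681.2 − 14520.25 = 3160.95; nΣY² − (ΣY)² = 15884.4 − 15006.25 = 878.15
r = -1166.29 / √(3160.95 × 878.15) = -1166.29 / 1666.0697 ≈ -0.700

-0.700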